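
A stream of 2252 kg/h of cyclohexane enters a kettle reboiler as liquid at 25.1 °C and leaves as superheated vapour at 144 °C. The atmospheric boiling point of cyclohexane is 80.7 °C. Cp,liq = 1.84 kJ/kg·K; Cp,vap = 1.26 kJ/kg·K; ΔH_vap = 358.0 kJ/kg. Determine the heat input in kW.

liquid 25.1→80.7 °C: 102.3 kJ/kg
vaporisation at 80.7 °C: 358 kJ/kg
vapour 80.7→144 °C: 79.758 kJ/kg
Δh = 102.3 + 358 + 79.758 = 540.06 kJ/kg
Q = ṁ·Δh = 2252 kg/h × 540.06 kJ/kg = 1.2162e+06 kJ/h
|Q| = 337.84 kW

Q = 338 kW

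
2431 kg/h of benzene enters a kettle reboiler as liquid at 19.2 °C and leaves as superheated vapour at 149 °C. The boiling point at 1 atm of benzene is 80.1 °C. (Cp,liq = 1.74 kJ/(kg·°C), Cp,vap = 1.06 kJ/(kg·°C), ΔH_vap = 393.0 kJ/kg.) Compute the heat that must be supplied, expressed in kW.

liquid 19.2→80.1 °C: 105.97 kJ/kg
vaporisation at 80.1 °C: 393 kJ/kg
vapour 80.1→149 °C: 73.034 kJ/kg
Δh = 105.97 + 393 + 73.034 = 572 kJ/kg
Q = ṁ·Δh = 2431 kg/h × 572 kJ/kg = 1.3905e+06 kJ/h
|Q| = 386.26 kW

Q = 386 kW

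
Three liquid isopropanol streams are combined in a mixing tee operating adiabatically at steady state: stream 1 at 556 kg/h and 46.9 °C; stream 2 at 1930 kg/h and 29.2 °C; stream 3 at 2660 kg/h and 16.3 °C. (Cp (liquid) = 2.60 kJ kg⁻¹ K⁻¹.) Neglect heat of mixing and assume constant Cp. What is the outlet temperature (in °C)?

No heat crosses the boundary, so H_out = H_in.
Σ ṁᵢCp,ᵢTᵢ = 556×2.60×46.9 + 1930×2.60×29.2 + 2660×2.60×16.3 = 327060
Σ ṁᵢCp,ᵢ = 556×2.60 + 1930×2.60 + 2660×2.60 = 13380
T_out = 327060 / 13380 = 24.444 °C

T_out = 24.4 °C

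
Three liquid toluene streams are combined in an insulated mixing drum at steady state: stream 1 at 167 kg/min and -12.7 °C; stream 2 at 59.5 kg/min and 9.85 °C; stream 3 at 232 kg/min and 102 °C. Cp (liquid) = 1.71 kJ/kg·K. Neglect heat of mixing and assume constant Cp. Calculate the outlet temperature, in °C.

T_out = 48.3 °C

Energy balance with Q = 0: Σ ṁᵢCp,ᵢ(T_out − Tᵢ) = 0
Σ ṁᵢCp,ᵢTᵢ = 167×1.71×-12.7 + 59.5×1.71×9.85 + 232×1.71×102 = 37841
Σ ṁᵢCp,ᵢ = 167×1.71 + 59.5×1.71 + 232×1.71 = 784.03
T_out = 37841 / 784.03 = 48.264 °C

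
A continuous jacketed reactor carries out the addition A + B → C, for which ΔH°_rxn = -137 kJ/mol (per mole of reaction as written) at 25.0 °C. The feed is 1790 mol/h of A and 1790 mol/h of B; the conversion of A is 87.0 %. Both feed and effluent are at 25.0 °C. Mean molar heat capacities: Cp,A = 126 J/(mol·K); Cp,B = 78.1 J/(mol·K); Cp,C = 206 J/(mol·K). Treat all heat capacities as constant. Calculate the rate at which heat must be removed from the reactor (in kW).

Q_out = 59.3 kW

Extent of reaction ξ = 0.870 × 1790 = 1557.3 mol/h
Reaction term: ξ·ΔH°_rxn = 1557.3 × -137 = -213350 kJ/h
Q = ΔH = -213350 kJ/h = -59.264 kW
Heat removed = 59.264 kW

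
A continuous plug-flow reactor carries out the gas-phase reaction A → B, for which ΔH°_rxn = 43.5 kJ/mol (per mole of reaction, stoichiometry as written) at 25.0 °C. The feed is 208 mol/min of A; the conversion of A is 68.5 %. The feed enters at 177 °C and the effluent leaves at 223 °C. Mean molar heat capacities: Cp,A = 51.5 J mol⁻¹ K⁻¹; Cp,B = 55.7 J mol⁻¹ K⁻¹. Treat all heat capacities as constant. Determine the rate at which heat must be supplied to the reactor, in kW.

Extent of reaction ξ = 0.685 × 208 = 142.48 mol/min
Reaction term: ξ·ΔH°_rxn = 142.48 × 43.5 = 6197.9 kJ/min
Sensible, feed 177→25 °C: -1628.2 kJ/min
Outlet flows (mol/min): A 65.52, B 142.48
Sensible, products 25→223 °C: 2239.5 kJ/min
Q = ΔH = 6809.1 kJ/min = 113.49 kW
Heat supplied = 113.49 kW

Q_in = 113 kW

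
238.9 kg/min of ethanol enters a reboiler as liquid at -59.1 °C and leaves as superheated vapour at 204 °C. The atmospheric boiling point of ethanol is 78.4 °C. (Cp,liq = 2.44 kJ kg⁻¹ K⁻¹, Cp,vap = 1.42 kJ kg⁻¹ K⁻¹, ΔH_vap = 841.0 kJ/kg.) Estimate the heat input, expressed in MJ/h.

Q = 19400 MJ/h

liquid -59.1→78.4 °C: 335.5 kJ/kg
vaporisation at 78.4 °C: 841 kJ/kg
vapour 78.4→204 °C: 178.35 kJ/kg
Δh = 335.5 + 841 + 178.35 = 1354.9 kJ/kg
Q = ṁ·Δh = 238.9 kg/min × 1354.9 kJ/kg = 323670 kJ/min
|Q| = 5394.6 kW = 19420 MJ/h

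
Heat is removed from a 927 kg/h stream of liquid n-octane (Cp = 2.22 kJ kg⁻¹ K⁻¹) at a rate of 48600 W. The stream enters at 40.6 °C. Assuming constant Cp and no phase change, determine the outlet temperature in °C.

T_out = -44.4 °C

Q = 48600 W = 174960 kJ/h
ΔT = Q/(ṁ·Cp) = 174960/(927×2.22) = 85.017 K
T_out = 40.6 − 85.017 = -44.417 °C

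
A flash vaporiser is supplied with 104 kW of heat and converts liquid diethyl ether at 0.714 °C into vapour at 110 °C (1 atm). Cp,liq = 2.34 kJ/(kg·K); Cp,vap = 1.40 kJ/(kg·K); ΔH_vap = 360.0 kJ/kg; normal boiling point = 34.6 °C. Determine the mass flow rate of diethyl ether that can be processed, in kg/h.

Δh = 2.34×(34.6−0.714) + 360.0 + 1.40×(110−34.6) = 544.85 kJ/kg
Q = 104 kW = 104 kJ/s = 374400 kJ/h
ṁ = Q/Δh = 374400 / 544.85 = 687.16 kg/h

ṁ = 687 kg/h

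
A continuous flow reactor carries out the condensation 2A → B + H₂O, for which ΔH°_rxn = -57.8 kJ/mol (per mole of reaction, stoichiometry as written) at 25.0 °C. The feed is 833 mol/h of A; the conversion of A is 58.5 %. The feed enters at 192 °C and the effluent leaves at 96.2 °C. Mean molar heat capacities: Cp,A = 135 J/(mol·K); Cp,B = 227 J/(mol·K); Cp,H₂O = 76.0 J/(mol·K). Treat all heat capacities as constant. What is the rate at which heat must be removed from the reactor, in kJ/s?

Q_out = 6.75 kJ/s

Extent of reaction ξ = 0.585 × 833 / 2 = 243.65 mol/h
Reaction term: ξ·ΔH°_rxn = 243.65 × -57.8 = -14083 kJ/h
Sensible, feed 192→25 °C: -18780 kJ/h
Outlet flows (mol/h): A 345.7, B 243.65, H₂O 243.65
Sensible, products 25→96.2 °C: 8579.3 kJ/h
Q = ΔH = -24284 kJ/h = -6.7455 kW
Heat removed = 6.7455 kJ/s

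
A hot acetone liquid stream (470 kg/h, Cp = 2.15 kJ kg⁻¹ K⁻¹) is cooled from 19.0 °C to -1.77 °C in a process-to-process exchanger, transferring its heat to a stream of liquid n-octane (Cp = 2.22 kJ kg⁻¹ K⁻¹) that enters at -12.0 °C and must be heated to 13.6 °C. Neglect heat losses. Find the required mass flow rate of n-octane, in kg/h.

ṁ_c = 369 kg/h

Heat released by hot stream: Q = 470 × 2.15 × (19.0 − -1.77) = 20988 kJ/h
Energy balance on cold side (adiabatic exchanger): Q = ṁ_c·Cp_c·(T_c,out − T_c,in)
ṁ_c = 20988 / [2.22 × (13.6 − -12.0)] = 369.3 kg/h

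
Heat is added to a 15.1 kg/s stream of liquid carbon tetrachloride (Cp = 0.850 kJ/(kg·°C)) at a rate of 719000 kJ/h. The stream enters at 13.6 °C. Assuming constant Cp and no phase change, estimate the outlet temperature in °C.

Q = 719000 kJ/h = 199.72 kJ/s
ΔT = Q/(ṁ·Cp) = 199.72/(15.1×0.850) = 15.561 K
T_out = 13.6 + 15.561 = 29.161 °C

T_out = 29.2 °C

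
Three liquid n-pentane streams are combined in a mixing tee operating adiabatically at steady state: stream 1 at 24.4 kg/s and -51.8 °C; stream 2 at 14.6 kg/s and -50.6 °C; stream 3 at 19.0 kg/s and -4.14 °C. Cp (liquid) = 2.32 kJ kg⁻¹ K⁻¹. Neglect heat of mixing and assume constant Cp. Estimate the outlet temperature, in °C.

T_out = -35.9 °C

Energy balance with Q = 0: Σ ṁᵢCp,ᵢ(T_out − Tᵢ) = 0
Σ ṁᵢCp,ᵢTᵢ = 24.4×2.32×-51.8 + 14.6×2.32×-50.6 + 19.0×2.32×-4.14 = -4828.7
Σ ṁᵢCp,ᵢ = 24.4×2.32 + 14.6×2.32 + 19.0×2.32 = 134.56
T_out = -4828.7 / 134.56 = -35.885 °C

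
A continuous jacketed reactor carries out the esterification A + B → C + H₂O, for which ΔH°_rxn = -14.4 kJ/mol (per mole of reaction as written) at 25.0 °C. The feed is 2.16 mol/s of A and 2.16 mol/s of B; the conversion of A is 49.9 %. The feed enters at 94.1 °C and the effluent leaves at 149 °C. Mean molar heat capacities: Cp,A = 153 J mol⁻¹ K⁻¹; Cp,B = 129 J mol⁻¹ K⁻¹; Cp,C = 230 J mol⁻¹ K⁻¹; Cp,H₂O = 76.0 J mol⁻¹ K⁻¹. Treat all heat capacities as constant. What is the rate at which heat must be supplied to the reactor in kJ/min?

Q_in = 1270 kJ/min

Extent of reaction ξ = 0.499 × 2.16 = 1.0778 mol/s
Reaction term: ξ·ΔH°_rxn = 1.0778 × -14.4 = -15.521 kJ/s
Sensible, feed 94.1→25 °C: -42.09 kJ/s
Outlet flows (mol/s): A 1.0822, B 1.0822, C 1.0778, H₂O 1.0778
Sensible, products 25→149 °C: 78.739 kJ/s
Q = ΔH = 21.127 kJ/s = 21.127 kW
Heat supplied = 1267.6 kJ/min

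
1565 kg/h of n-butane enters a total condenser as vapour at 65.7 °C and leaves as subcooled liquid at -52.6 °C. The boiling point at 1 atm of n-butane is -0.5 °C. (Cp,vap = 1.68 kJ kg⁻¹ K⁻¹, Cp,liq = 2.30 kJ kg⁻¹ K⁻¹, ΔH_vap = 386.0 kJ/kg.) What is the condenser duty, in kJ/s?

Q_c = 268 kJ/s

vapour 65.7→-0.5 °C: -111.22 kJ/kg
condensation at -0.5 °C: -386 kJ/kg
liquid -0.5→-52.6 °C: -119.83 kJ/kg
Δh = -111.22 + -386 + -119.83 = -617.05 kJ/kg
Q = ṁ·Δh = 1565 kg/h × -617.05 kJ/kg = -965680 kJ/h
|Q| = 268.24 kW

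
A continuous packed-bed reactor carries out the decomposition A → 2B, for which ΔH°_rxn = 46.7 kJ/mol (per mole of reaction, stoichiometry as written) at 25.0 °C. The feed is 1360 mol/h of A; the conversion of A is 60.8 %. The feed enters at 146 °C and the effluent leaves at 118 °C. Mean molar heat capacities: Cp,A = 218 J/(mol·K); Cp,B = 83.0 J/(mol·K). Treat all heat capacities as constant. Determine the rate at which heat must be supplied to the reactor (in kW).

Q_in = 7.31 kW

Extent of reaction ξ = 0.608 × 1360 = 826.88 mol/h
Reaction term: ξ·ΔH°_rxn = 826.88 × 46.7 = 38615 kJ/h
Sensible, feed 146→25 °C: -35874 kJ/h
Outlet flows (mol/h): A 533.12, B 1653.8
Sensible, products 25→118 °C: 23574 kJ/h
Q = ΔH = 26315 kJ/h = 7.3097 kW
Heat supplied = 7.3097 kW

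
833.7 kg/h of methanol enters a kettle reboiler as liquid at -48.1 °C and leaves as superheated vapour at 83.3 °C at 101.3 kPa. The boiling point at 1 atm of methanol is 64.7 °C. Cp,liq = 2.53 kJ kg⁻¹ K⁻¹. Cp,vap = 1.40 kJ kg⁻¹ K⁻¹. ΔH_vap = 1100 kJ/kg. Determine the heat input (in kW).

Q = 327 kW

liquid -48.1→64.7 °C: 285.38 kJ/kg
vaporisation at 64.7 °C: 1100 kJ/kg
vapour 64.7→83.3 °C: 26.04 kJ/kg
Δh = 285.38 + 1100 + 26.04 = 1411.4 kJ/kg
Q = ṁ·Δh = 833.7 kg/h × 1411.4 kJ/kg = 1.1767e+06 kJ/h
|Q| = 326.86 kW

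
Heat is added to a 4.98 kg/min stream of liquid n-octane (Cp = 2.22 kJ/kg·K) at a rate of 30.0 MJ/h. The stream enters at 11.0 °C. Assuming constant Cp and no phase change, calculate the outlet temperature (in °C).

Q = 30.0 MJ/h = 500 kJ/min
ΔT = Q/(ṁ·Cp) = 500/(4.98×2.22) = 45.226 K
T_out = 11.0 + 45.226 = 56.226 °C

T_out = 56.2 °C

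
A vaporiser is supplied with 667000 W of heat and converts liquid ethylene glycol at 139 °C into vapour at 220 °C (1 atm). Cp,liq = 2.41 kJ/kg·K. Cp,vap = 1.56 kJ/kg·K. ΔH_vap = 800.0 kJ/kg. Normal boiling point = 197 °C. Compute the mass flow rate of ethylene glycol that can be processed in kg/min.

Δh = 2.41×(197−139) + 800.0 + 1.56×(220−197) = 975.66 kJ/kg
Q = 667000 W = 667 kJ/s = 40020 kJ/min
ṁ = Q/Δh = 40020 / 975.66 = 41.018 kg/min

ṁ = 41.0 kg/min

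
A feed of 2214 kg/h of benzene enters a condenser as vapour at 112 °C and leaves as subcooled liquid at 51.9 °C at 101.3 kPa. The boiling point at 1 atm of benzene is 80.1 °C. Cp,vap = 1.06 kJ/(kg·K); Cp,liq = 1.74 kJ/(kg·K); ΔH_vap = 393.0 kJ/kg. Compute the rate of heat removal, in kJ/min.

Q_c = 17600 kJ/min

vapour 112→80.1 °C: -33.814 kJ/kg
condensation at 80.1 °C: -393 kJ/kg
liquid 80.1→51.9 °C: -49.068 kJ/kg
Δh = -33.814 + -393 + -49.068 = -475.88 kJ/kg
Q = ṁ·Δh = 2214 kg/h × -475.88 kJ/kg = -1.0536e+06 kJ/h
|Q| = 292.67 kW = 17560 kJ/min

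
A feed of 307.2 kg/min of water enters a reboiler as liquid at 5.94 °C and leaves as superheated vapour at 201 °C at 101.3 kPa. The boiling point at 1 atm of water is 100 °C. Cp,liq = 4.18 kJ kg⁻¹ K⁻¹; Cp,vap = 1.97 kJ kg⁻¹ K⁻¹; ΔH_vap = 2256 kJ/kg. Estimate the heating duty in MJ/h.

liquid 5.94→100 °C: 393.17 kJ/kg
vaporisation at 100 °C: 2256 kJ/kg
vapour 100→201 °C: 198.97 kJ/kg
Δh = 393.17 + 2256 + 198.97 = 2848.1 kJ/kg
Q = ṁ·Δh = 307.2 kg/min × 2848.1 kJ/kg = 874950 kJ/min
|Q| = 14582 kW = 52497 MJ/h

Q = 52500 MJ/h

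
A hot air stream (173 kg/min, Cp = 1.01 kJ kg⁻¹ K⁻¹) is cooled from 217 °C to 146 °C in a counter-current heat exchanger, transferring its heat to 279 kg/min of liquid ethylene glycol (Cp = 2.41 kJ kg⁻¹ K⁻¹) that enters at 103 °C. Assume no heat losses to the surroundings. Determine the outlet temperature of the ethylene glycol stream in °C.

Heat released by hot stream: Q = 173 × 1.01 × (217 − 146) = 12406 kJ/min
Energy balance on cold side (adiabatic exchanger): Q = ṁ_c·Cp_c·(T_c,out − T_c,in)
T_c,out = 103 + 12406/(279 × 2.41) = 121.45 °C

T_c,out = 121 °C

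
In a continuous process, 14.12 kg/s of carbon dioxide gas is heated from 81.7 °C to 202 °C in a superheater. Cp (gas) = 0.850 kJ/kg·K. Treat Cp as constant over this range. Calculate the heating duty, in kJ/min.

Q = ṁ·Cp·ΔT = 14.12 × 0.850 × (202 − 81.7) = 1443.8 kJ/s
Heating duty = 86630 kJ/min

Q = 86600 kJ/min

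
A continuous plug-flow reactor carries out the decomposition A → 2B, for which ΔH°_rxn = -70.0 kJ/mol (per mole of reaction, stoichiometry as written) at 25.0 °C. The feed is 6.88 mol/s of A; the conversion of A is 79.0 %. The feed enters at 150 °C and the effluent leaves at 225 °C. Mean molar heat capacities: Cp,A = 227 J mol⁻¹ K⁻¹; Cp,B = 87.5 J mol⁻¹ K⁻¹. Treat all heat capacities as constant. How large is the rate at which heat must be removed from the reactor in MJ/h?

Extent of reaction ξ = 0.790 × 6.88 = 5.4352 mol/s
Reaction term: ξ·ΔH°_rxn = 5.4352 × -70.0 = -380.46 kJ/s
Sensible, feed 150→25 °C: -195.22 kJ/s
Outlet flows (mol/s): A 1.4448, B 10.87
Sensible, products 25→225 °C: 255.83 kJ/s
Q = ΔH = -319.86 kJ/s = -319.86 kW
Heat removed = 1151.5 MJ/h

Q_out = 1150 MJ/h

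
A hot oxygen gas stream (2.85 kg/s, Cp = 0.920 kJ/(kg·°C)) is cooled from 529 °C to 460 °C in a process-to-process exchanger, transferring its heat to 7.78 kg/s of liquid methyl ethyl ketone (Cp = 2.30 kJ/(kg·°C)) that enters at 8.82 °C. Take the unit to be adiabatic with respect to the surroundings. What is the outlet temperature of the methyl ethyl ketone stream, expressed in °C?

Heat released by hot stream: Q = 2.85 × 0.920 × (529 − 460) = 180.92 kJ/s
Energy balance on cold side (adiabatic exchanger): Q = ṁ_c·Cp_c·(T_c,out − T_c,in)
T_c,out = 8.82 + 180.92/(7.78 × 2.30) = 18.931 °C

T_c,out = 18.9 °C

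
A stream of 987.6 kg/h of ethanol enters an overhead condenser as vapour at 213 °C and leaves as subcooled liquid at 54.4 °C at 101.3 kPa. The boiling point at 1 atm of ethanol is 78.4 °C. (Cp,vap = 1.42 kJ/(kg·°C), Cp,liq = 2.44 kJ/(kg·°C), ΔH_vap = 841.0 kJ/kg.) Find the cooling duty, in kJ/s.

vapour 213→78.4 °C: -191.13 kJ/kg
condensation at 78.4 °C: -841 kJ/kg
liquid 78.4→54.4 °C: -58.56 kJ/kg
Δh = -191.13 + -841 + -58.56 = -1090.7 kJ/kg
Q = ṁ·Δh = 987.6 kg/h × -1090.7 kJ/kg = -1.0772e+06 kJ/h
|Q| = 299.21 kW

Q_c = 299 kJ/s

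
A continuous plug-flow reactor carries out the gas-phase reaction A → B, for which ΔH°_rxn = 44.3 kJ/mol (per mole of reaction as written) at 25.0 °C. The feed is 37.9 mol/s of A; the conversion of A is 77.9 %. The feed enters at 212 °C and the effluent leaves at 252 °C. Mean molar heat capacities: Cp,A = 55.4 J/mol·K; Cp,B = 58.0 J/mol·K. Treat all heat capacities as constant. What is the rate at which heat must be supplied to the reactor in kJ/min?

Extent of reaction ξ = 0.779 × 37.9 = 29.524 mol/s
Reaction term: ξ·ΔH°_rxn = 29.524 × 44.3 = 1307.9 kJ/s
Sensible, feed 212→25 °C: -392.64 kJ/s
Outlet flows (mol/s): A 8.3759, B 29.524
Sensible, products 25→252 °C: 494.05 kJ/s
Q = ΔH = 1409.3 kJ/s = 1409.3 kW
Heat supplied = 84560 kJ/min

Q_in = 84600 kJ/min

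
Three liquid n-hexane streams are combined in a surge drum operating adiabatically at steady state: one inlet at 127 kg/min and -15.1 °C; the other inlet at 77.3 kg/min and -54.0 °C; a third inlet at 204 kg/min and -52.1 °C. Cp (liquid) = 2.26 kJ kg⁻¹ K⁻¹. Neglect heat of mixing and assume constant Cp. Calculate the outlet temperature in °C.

Energy balance with Q = 0: Σ ṁᵢCp,ᵢ(T_out − Tᵢ) = 0
Σ ṁᵢCp,ᵢTᵢ = 127×2.26×-15.1 + 77.3×2.26×-54.0 + 204×2.26×-52.1 = -37788
Σ ṁᵢCp,ᵢ = 127×2.26 + 77.3×2.26 + 204×2.26 = 922.76
T_out = -37788 / 922.76 = -40.951 °C

T_out = -41.0 °C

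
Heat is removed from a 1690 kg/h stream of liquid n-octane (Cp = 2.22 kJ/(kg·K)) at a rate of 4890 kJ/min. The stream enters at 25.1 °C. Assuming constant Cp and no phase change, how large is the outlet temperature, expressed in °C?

Q = 4890 kJ/min = 293400 kJ/h
ΔT = Q/(ṁ·Cp) = 293400/(1690×2.22) = 78.202 K
T_out = 25.1 − 78.202 = -53.102 °C

T_out = -53.1 °C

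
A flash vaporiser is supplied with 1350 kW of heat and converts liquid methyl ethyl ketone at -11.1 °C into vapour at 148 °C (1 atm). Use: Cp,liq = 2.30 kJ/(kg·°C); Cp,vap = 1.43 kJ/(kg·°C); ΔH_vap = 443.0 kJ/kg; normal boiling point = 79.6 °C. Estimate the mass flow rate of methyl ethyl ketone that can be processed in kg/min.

ṁ = 108 kg/min

Δh = 2.30×(79.6−-11.1) + 443.0 + 1.43×(148−79.6) = 749.42 kJ/kg
Q = 1350 kW = 1350 kJ/s = 81000 kJ/min
ṁ = Q/Δh = 81000 / 749.42 = 108.08 kg/min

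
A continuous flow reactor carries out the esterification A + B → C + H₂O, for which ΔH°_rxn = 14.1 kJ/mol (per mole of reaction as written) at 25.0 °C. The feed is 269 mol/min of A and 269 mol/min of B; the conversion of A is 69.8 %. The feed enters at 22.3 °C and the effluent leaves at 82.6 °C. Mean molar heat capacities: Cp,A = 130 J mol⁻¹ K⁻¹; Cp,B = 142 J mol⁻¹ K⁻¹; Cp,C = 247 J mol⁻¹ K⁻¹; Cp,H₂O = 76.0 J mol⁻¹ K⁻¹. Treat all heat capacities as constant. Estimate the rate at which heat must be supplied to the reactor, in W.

Q_in = 127000 W

Extent of reaction ξ = 0.698 × 269 = 187.76 mol/min
Reaction term: ξ·ΔH°_rxn = 187.76 × 14.1 = 2647.4 kJ/min
Sensible, feed 22.3→25 °C: 197.55 kJ/min
Outlet flows (mol/min): A 81.238, B 81.238, C 187.76, H₂O 187.76
Sensible, products 25→82.6 °C: 4766 kJ/min
Q = ΔH = 7611 kJ/min = 126.85 kW
Heat supplied = 126850 W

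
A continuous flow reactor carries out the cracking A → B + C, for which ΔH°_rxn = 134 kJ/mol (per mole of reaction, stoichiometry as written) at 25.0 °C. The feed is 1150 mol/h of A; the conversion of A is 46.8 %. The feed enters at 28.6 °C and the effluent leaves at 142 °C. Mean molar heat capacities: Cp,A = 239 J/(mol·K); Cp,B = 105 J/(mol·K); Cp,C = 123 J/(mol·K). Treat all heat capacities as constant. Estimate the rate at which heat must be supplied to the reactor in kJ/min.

Q_in = 1710 kJ/min

Extent of reaction ξ = 0.468 × 1150 = 538.2 mol/h
Reaction term: ξ·ΔH°_rxn = 538.2 × 134 = 72119 kJ/h
Sensible, feed 28.6→25 °C: -989.46 kJ/h
Outlet flows (mol/h): A 611.8, B 538.2, C 538.2
Sensible, products 25→142 °C: 31465 kJ/h
Q = ΔH = 102590 kJ/h = 28.498 kW
Heat supplied = 1709.9 kJ/min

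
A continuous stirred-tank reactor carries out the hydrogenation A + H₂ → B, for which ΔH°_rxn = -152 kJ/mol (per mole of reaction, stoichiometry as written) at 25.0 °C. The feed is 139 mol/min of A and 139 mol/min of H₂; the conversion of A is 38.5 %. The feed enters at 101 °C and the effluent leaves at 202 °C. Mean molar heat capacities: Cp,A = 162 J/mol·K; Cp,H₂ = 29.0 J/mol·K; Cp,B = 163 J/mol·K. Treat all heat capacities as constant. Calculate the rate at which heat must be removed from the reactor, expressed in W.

Q_out = 95300 W

Extent of reaction ξ = 0.385 × 139 = 53.515 mol/min
Reaction term: ξ·ΔH°_rxn = 53.515 × -152 = -8134.3 kJ/min
Sensible, feed 101→25 °C: -2017.7 kJ/min
Outlet flows (mol/min): A 85.485, H₂ 85.485, B 53.515
Sensible, products 25→202 °C: 4434 kJ/min
Q = ΔH = -5718.1 kJ/min = -95.301 kW
Heat removed = 95301 W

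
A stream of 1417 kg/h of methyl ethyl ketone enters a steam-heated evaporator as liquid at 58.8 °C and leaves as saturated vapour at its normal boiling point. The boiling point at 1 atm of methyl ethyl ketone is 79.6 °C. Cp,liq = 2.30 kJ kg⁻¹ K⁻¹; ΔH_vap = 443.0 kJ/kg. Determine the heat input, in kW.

Q = 193 kW

liquid 58.8→79.6 °C: 47.84 kJ/kg
vaporisation at 79.6 °C: 443 kJ/kg
Δh = 47.84 + 443 = 490.84 kJ/kg
Q = ṁ·Δh = 1417 kg/h × 490.84 kJ/kg = 695520 kJ/h
|Q| = 193.2 kW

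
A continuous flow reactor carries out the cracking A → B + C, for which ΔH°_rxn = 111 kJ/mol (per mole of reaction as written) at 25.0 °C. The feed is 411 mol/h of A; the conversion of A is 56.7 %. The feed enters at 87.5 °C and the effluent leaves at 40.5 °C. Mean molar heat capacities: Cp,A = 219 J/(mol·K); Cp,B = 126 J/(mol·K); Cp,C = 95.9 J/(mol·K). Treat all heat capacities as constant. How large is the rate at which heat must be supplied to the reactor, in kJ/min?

Extent of reaction ξ = 0.567 × 411 = 233.04 mol/h
Reaction term: ξ·ΔH°_rxn = 233.04 × 111 = 25867 kJ/h
Sensible, feed 87.5→25 °C: -5625.6 kJ/h
Outlet flows (mol/h): A 177.96, B 233.04, C 233.04
Sensible, products 25→40.5 °C: 1405.6 kJ/h
Q = ΔH = 21647 kJ/h = 6.0131 kW
Heat supplied = 360.79 kJ/min

Q_in = 361 kJ/min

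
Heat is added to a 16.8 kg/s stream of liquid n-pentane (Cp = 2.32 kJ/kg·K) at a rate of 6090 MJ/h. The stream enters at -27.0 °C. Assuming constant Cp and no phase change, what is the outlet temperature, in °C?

Q = 6090 MJ/h = 1691.7 kJ/s
ΔT = Q/(ṁ·Cp) = 1691.7/(16.8×2.32) = 43.403 K
T_out = -27.0 + 43.403 = 16.403 °C

T_out = 16.4 °C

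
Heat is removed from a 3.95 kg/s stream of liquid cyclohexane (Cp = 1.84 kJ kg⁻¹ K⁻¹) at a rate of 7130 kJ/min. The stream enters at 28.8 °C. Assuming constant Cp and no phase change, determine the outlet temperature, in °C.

Q = 7130 kJ/min = 118.83 kJ/s
ΔT = Q/(ṁ·Cp) = 118.83/(3.95×1.84) = 16.35 K
T_out = 28.8 − 16.35 = 12.45 °C

T_out = 12.4 °C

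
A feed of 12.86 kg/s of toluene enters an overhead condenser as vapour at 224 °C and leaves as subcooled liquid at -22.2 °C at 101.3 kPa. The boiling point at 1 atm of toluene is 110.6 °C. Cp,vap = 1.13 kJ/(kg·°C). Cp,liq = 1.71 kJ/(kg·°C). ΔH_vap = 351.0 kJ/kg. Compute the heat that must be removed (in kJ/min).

Q_c = 545000 kJ/min

vapour 224→110.6 °C: -128.14 kJ/kg
condensation at 110.6 °C: -351 kJ/kg
liquid 110.6→-22.2 °C: -227.09 kJ/kg
Δh = -128.14 + -351 + -227.09 = -706.23 kJ/kg
Q = ṁ·Δh = 12.86 kg/s × -706.23 kJ/kg = -9082.1 kJ/s
|Q| = 9082.1 kW = 544930 kJ/min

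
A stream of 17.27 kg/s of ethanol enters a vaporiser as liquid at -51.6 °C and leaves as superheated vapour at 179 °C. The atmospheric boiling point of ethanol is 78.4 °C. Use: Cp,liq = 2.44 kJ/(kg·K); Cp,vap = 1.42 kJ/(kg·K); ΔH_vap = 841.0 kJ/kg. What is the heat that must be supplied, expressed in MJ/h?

Q = 80900 MJ/h

liquid -51.6→78.4 °C: 317.2 kJ/kg
vaporisation at 78.4 °C: 841 kJ/kg
vapour 78.4→179 °C: 142.85 kJ/kg
Δh = 317.2 + 841 + 142.85 = 1301.1 kJ/kg
Q = ṁ·Δh = 17.27 kg/s × 1301.1 kJ/kg = 22469 kJ/s
|Q| = 22469 kW = 80889 MJ/h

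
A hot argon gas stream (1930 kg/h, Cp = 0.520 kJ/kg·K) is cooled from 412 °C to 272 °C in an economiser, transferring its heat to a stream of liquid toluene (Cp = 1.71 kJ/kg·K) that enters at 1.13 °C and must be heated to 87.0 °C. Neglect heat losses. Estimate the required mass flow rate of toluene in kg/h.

ṁ_c = 957 kg/h

Heat released by hot stream: Q = 1930 × 0.520 × (412 − 272) = 140500 kJ/h
Energy balance on cold side (adiabatic exchanger): Q = ṁ_c·Cp_c·(T_c,out − T_c,in)
ṁ_c = 140500 / [1.71 × (87.0 − 1.13)] = 956.87 kg/h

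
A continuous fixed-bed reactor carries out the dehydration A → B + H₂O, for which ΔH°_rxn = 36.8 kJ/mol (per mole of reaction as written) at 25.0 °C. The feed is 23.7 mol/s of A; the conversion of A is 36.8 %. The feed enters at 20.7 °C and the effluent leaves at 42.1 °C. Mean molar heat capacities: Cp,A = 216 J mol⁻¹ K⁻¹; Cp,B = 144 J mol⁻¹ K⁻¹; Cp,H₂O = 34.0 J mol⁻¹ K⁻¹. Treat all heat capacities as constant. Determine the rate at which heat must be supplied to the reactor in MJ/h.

Extent of reaction ξ = 0.368 × 23.7 = 8.7216 mol/s
Reaction term: ξ·ΔH°_rxn = 8.7216 × 36.8 = 320.95 kJ/s
Sensible, feed 20.7→25 °C: 22.013 kJ/s
Outlet flows (mol/s): A 14.978, B 8.7216, H₂O 8.7216
Sensible, products 25→42.1 °C: 81.871 kJ/s
Q = ΔH = 424.84 kJ/s = 424.84 kW
Heat supplied = 1529.4 MJ/h

Q_in = 1530 MJ/h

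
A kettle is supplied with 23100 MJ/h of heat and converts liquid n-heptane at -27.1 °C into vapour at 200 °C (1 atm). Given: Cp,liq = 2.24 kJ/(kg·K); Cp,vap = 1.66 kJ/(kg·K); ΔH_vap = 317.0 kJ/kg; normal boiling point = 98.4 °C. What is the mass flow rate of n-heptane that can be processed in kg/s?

ṁ = 8.37 kg/s

Δh = 2.24×(98.4−-27.1) + 317.0 + 1.66×(200−98.4) = 766.78 kJ/kg
Q = 23100 MJ/h = 6416.7 kJ/s = 6416.7 kJ/s
ṁ = Q/Δh = 6416.7 / 766.78 = 8.3684 kg/s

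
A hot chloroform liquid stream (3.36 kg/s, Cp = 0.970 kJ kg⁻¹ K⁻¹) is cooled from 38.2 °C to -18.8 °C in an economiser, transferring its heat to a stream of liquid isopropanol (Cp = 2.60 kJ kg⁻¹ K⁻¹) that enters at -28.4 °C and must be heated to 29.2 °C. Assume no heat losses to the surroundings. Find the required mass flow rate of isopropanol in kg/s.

Heat released by hot stream: Q = 3.36 × 0.970 × (38.2 − -18.8) = 185.77 kJ/s
Energy balance on cold side (adiabatic exchanger): Q = ṁ_c·Cp_c·(T_c,out − T_c,in)
ṁ_c = 185.77 / [2.60 × (29.2 − -28.4)] = 1.2405 kg/s

ṁ_c = 1.24 kg/s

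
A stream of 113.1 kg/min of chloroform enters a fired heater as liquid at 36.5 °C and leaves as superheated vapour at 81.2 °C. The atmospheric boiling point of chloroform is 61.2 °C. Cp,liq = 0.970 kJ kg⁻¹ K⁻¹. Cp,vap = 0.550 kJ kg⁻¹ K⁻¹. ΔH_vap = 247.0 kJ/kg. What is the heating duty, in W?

Q = 531000 W

liquid 36.5→61.2 °C: 23.959 kJ/kg
vaporisation at 61.2 °C: 247 kJ/kg
vapour 61.2→81.2 °C: 11 kJ/kg
Δh = 23.959 + 247 + 11 = 281.96 kJ/kg
Q = ṁ·Δh = 113.1 kg/min × 281.96 kJ/kg = 31890 kJ/min
|Q| = 531.49 kW = 531490 W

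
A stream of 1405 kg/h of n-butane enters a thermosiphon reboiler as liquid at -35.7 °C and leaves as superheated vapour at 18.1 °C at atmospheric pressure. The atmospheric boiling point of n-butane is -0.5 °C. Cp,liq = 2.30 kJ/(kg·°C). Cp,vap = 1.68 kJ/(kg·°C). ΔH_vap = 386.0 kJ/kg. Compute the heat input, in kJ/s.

liquid -35.7→-0.5 °C: 80.96 kJ/kg
vaporisation at -0.5 °C: 386 kJ/kg
vapour -0.5→18.1 °C: 31.248 kJ/kg
Δh = 80.96 + 386 + 31.248 = 498.21 kJ/kg
Q = ṁ·Δh = 1405 kg/h × 498.21 kJ/kg = 699980 kJ/h
|Q| = 194.44 kW

Q = 194 kJ/s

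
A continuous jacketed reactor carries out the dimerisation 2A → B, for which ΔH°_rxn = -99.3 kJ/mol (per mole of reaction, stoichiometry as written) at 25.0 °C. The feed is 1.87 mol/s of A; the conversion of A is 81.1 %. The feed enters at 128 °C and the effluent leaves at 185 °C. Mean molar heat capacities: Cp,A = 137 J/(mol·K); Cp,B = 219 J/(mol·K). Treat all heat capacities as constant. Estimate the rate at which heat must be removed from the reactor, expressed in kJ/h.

Q_out = 243000 kJ/h

Extent of reaction ξ = 0.811 × 1.87 / 2 = 0.75829 mol/s
Reaction term: ξ·ΔH°_rxn = 0.75829 × -99.3 = -75.298 kJ/s
Sensible, feed 128→25 °C: -26.388 kJ/s
Outlet flows (mol/s): A 0.35343, B 0.75829
Sensible, products 25→185 °C: 34.317 kJ/s
Q = ΔH = -67.368 kJ/s = -67.368 kW
Heat removed = 242520 kJ/h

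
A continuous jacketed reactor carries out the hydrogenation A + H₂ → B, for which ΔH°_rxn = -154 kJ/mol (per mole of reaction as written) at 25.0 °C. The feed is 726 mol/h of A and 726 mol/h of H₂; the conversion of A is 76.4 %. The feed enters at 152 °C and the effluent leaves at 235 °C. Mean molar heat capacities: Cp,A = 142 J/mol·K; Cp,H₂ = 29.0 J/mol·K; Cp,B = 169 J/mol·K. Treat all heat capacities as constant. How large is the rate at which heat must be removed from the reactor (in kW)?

Extent of reaction ξ = 0.764 × 726 = 554.66 mol/h
Reaction term: ξ·ΔH°_rxn = 554.66 × -154 = -85418 kJ/h
Sensible, feed 152→25 °C: -15767 kJ/h
Outlet flows (mol/h): A 171.34, H₂ 171.34, B 554.66
Sensible, products 25→235 °C: 25838 kJ/h
Q = ΔH = -75347 kJ/h = -20.93 kW
Heat removed = 20.93 kW

Q_out = 20.9 kW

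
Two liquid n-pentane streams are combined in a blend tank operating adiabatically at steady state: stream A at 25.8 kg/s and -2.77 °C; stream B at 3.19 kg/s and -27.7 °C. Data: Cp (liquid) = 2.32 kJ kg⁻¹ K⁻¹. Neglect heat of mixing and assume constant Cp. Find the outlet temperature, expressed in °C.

T_out = -5.51 °C

Energy balance with Q = 0: Σ ṁᵢCp,ᵢ(T_out − Tᵢ) = 0
T_out = Σ ṁᵢCp,ᵢTᵢ / Σ ṁᵢCp,ᵢ
      = -370.8 / 67.257 = -5.5132 °C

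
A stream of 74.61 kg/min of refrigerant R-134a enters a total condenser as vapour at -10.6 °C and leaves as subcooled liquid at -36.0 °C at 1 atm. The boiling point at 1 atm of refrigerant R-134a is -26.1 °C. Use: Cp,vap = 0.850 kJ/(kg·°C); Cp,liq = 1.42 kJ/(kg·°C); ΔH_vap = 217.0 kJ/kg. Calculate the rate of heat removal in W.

Q_c = 304000 W

vapour -10.6→-26.1 °C: -13.175 kJ/kg
condensation at -26.1 °C: -217 kJ/kg
liquid -26.1→-36.0 °C: -14.058 kJ/kg
Δh = -13.175 + -217 + -14.058 = -244.23 kJ/kg
Q = ṁ·Δh = 74.61 kg/min × -244.23 kJ/kg = -18222 kJ/min
|Q| = 303.7 kW = 303700 W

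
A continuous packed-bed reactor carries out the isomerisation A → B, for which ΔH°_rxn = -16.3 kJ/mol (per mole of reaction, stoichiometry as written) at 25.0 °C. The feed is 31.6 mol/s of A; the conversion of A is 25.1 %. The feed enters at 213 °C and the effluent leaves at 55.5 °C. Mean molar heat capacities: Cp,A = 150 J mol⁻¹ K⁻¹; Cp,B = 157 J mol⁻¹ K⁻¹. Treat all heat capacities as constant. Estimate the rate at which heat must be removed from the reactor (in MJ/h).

Q_out = 3150 MJ/h

Extent of reaction ξ = 0.251 × 31.6 = 7.9316 mol/s
Reaction term: ξ·ΔH°_rxn = 7.9316 × -16.3 = -129.29 kJ/s
Sensible, feed 213→25 °C: -891.12 kJ/s
Outlet flows (mol/s): A 23.668, B 7.9316
Sensible, products 25→55.5 °C: 146.26 kJ/s
Q = ΔH = -874.14 kJ/s = -874.14 kW
Heat removed = 3146.9 MJ/h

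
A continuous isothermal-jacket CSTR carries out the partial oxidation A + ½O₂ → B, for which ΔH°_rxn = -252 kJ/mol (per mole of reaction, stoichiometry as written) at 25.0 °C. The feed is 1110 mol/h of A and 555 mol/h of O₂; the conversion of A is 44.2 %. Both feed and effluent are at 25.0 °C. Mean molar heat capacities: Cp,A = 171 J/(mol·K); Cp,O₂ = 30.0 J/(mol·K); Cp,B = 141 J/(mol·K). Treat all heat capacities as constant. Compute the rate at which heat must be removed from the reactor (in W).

Extent of reaction ξ = 0.442 × 1110 = 490.62 mol/h
Reaction term: ξ·ΔH°_rxn = 490.62 × -252 = -123640 kJ/h
Q = ΔH = -123640 kJ/h = -34.343 kW
Heat removed = 34343 W

Q_out = 34300 W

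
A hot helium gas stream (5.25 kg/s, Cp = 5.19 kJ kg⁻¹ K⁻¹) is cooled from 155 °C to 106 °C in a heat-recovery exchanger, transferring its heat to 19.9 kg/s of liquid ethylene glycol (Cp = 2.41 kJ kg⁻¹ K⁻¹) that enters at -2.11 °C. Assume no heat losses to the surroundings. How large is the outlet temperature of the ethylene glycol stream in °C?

Heat released by hot stream: Q = 5.25 × 5.19 × (155 − 106) = 1335.1 kJ/s
Energy balance on cold side (adiabatic exchanger): Q = ṁ_c·Cp_c·(T_c,out − T_c,in)
T_c,out = -2.11 + 1335.1/(19.9 × 2.41) = 25.729 °C

T_c,out = 25.7 °C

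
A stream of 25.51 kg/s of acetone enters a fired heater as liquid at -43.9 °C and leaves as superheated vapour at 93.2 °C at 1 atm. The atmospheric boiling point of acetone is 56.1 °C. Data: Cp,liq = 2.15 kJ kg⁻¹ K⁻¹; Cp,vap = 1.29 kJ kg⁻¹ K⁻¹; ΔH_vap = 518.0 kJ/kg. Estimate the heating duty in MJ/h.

Q = 71700 MJ/h

liquid -43.9→56.1 °C: 215 kJ/kg
vaporisation at 56.1 °C: 518 kJ/kg
vapour 56.1→93.2 °C: 47.859 kJ/kg
Δh = 215 + 518 + 47.859 = 780.86 kJ/kg
Q = ṁ·Δh = 25.51 kg/s × 780.86 kJ/kg = 19920 kJ/s
|Q| = 19920 kW = 71711 MJ/h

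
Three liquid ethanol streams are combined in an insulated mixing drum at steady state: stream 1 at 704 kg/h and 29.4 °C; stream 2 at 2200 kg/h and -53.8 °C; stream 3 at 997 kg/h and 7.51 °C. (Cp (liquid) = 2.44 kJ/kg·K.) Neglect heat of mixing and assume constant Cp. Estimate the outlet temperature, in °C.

Adiabatic, steady state ⇒ Σ ṁᵢCp,ᵢ(T_out − Tᵢ) = 0
T_out = Σ ṁᵢCp,ᵢTᵢ / Σ ṁᵢCp,ᵢ
      = -220030 / 9518.4 = -23.116 °C

T_out = -23.1 °C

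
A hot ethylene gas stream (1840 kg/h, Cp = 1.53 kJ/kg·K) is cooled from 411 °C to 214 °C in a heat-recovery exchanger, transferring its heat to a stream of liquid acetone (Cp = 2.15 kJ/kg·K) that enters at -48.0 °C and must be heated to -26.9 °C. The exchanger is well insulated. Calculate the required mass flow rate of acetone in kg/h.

Heat released by hot stream: Q = 1840 × 1.53 × (411 − 214) = 554590 kJ/h
Energy balance on cold side (adiabatic exchanger): Q = ṁ_c·Cp_c·(T_c,out − T_c,in)
ṁ_c = 554590 / [2.15 × (-26.9 − -48.0)] = 12225 kg/h

ṁ_c = 12200 kg/h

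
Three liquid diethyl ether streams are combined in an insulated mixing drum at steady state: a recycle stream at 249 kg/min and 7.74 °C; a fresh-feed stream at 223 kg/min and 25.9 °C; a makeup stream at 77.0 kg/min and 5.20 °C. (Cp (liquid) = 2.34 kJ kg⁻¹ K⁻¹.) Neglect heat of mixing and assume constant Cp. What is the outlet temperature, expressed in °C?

No heat crosses the boundary, so H_out = H_in.
T_out = Σ ṁᵢCp,ᵢTᵢ / Σ ṁᵢCp,ᵢ
      = 18962 / 1284.7 = 14.76 °C

T_out = 14.8 °C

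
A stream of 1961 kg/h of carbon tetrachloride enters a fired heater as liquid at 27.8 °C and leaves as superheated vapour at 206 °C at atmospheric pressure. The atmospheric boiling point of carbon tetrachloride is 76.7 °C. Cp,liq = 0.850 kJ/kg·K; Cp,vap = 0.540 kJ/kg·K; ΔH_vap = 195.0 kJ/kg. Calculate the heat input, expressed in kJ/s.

Q = 167 kJ/s

liquid 27.8→76.7 °C: 41.565 kJ/kg
vaporisation at 76.7 °C: 195 kJ/kg
vapour 76.7→206 °C: 69.822 kJ/kg
Δh = 41.565 + 195 + 69.822 = 306.39 kJ/kg
Q = ṁ·Δh = 1961 kg/h × 306.39 kJ/kg = 600820 kJ/h
|Q| = 166.9 kW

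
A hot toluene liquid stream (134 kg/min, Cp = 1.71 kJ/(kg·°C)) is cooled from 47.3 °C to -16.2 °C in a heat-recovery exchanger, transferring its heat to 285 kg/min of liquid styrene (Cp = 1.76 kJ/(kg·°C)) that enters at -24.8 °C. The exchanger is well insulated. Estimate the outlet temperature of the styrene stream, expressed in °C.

Heat released by hot stream: Q = 134 × 1.71 × (47.3 − -16.2) = 14550 kJ/min
Energy balance on cold side (adiabatic exchanger): Q = ṁ_c·Cp_c·(T_c,out − T_c,in)
T_c,out = -24.8 + 14550/(285 × 1.76) = 4.208 °C

T_c,out = 4.21 °C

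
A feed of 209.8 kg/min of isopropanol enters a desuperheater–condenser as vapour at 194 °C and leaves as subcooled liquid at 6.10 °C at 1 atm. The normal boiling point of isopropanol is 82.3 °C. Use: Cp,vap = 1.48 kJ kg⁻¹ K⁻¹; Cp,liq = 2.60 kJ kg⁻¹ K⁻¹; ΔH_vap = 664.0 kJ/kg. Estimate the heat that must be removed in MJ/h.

Q_c = 12900 MJ/h

vapour 194→82.3 °C: -165.32 kJ/kg
condensation at 82.3 °C: -664 kJ/kg
liquid 82.3→6.10 °C: -198.12 kJ/kg
Δh = -165.32 + -664 + -198.12 = -1027.4 kJ/kg
Q = ṁ·Δh = 209.8 kg/min × -1027.4 kJ/kg = -215560 kJ/min
|Q| = 3592.6 kW = 12933 MJ/h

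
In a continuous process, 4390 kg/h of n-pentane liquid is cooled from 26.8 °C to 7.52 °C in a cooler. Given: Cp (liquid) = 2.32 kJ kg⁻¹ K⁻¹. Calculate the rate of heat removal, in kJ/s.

Q = ṁ·Cp·ΔT = 4390 × 2.32 × (7.52 − 26.8) = -196360 kJ/h
Converting: 196360 / 3600 s = 54.545 kW

Q_c = 54.5 kJ/s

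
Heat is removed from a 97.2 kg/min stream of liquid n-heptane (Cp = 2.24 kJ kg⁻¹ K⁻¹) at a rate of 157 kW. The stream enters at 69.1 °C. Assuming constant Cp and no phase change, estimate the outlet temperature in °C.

Q = 157 kW = 9420 kJ/min
ΔT = Q/(ṁ·Cp) = 9420/(97.2×2.24) = 43.265 K
T_out = 69.1 − 43.265 = 25.835 °C

T_out = 25.8 °C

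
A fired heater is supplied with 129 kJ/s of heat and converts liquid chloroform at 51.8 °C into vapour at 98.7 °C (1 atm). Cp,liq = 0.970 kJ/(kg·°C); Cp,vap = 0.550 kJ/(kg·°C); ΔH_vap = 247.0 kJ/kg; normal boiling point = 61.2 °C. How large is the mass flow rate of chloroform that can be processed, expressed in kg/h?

Δh = 0.970×(61.2−51.8) + 247.0 + 0.550×(98.7−61.2) = 276.74 kJ/kg
Q = 129 kJ/s = 129 kJ/s = 464400 kJ/h
ṁ = Q/Δh = 464400 / 276.74 = 1678.1 kg/h

ṁ = 1680 kg/h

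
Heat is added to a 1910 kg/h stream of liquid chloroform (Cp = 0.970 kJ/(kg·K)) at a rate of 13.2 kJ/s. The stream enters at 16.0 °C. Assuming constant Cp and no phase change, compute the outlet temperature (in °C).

T_out = 41.6 °C

Q = 13.2 kJ/s = 47520 kJ/h
ΔT = Q/(ṁ·Cp) = 47520/(1910×0.970) = 25.649 K
T_out = 16.0 + 25.649 = 41.649 °C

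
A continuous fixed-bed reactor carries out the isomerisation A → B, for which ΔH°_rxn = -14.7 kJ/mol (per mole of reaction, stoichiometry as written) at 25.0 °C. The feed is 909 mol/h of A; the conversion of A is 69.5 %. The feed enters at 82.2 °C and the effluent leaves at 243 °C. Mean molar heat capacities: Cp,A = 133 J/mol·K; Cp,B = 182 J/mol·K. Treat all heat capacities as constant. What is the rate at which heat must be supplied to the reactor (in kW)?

Q_in = 4.69 kW

Extent of reaction ξ = 0.695 × 909 = 631.75 mol/h
Reaction term: ξ·ΔH°_rxn = 631.75 × -14.7 = -9286.8 kJ/h
Sensible, feed 82.2→25 °C: -6915.3 kJ/h
Outlet flows (mol/h): A 277.25, B 631.75
Sensible, products 25→243 °C: 33104 kJ/h
Q = ΔH = 16902 kJ/h = 4.695 kW
Heat supplied = 4.695 kW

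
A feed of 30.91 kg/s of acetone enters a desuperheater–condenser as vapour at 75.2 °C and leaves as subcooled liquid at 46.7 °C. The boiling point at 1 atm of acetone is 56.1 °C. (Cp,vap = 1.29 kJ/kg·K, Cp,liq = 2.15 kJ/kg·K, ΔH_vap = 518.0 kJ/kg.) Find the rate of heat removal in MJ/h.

vapour 75.2→56.1 °C: -24.639 kJ/kg
condensation at 56.1 °C: -518 kJ/kg
liquid 56.1→46.7 °C: -20.21 kJ/kg
Δh = -24.639 + -518 + -20.21 = -562.85 kJ/kg
Q = ṁ·Δh = 30.91 kg/s × -562.85 kJ/kg = -17398 kJ/s
|Q| = 17398 kW = 62632 MJ/h

Q_c = 62600 MJ/h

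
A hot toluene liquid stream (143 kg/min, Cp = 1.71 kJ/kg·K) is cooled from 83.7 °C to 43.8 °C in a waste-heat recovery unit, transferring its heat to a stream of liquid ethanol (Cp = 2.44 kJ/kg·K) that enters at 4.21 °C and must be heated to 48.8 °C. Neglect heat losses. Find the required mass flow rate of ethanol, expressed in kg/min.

ṁ_c = 89.7 kg/min

Heat released by hot stream: Q = 143 × 1.71 × (83.7 − 43.8) = 9756.7 kJ/min
Energy balance on cold side (adiabatic exchanger): Q = ṁ_c·Cp_c·(T_c,out − T_c,in)
ṁ_c = 9756.7 / [2.44 × (48.8 − 4.21)] = 89.676 kg/min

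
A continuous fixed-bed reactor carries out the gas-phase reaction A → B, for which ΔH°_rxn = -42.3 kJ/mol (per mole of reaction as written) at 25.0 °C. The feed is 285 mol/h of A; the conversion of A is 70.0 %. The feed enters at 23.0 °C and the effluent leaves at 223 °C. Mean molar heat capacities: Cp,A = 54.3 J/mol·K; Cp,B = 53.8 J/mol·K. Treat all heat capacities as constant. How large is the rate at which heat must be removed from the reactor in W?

Extent of reaction ξ = 0.700 × 285 = 199.5 mol/h
Reaction term: ξ·ΔH°_rxn = 199.5 × -42.3 = -8438.8 kJ/h
Sensible, feed 23.0→25 °C: 30.951 kJ/h
Outlet flows (mol/h): A 85.5, B 199.5
Sensible, products 25→223 °C: 3044.4 kJ/h
Q = ΔH = -5363.5 kJ/h = -1.4899 kW
Heat removed = 1489.9 W

Q_out = 1490 W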